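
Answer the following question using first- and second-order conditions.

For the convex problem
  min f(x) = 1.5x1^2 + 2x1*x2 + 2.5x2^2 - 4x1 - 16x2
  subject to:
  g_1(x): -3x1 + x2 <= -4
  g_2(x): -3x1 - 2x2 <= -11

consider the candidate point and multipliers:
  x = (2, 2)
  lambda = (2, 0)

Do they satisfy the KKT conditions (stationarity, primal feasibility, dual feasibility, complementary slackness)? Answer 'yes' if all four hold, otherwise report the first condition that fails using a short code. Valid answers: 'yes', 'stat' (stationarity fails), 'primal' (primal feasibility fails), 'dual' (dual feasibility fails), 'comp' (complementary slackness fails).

Gradient of f: grad f(x) = Q x + c = (6, -2)
Constraint values g_i(x) = a_i^T x - b_i:
  g_1((2, 2)) = 0
  g_2((2, 2)) = 1
Stationarity residual: grad f(x) + sum_i lambda_i a_i = (0, 0)
  -> stationarity OK
Primal feasibility (all g_i <= 0): FAILS
Dual feasibility (all lambda_i >= 0): OK
Complementary slackness (lambda_i * g_i(x) = 0 for all i): OK

Verdict: the first failing condition is primal_feasibility -> primal.

primal


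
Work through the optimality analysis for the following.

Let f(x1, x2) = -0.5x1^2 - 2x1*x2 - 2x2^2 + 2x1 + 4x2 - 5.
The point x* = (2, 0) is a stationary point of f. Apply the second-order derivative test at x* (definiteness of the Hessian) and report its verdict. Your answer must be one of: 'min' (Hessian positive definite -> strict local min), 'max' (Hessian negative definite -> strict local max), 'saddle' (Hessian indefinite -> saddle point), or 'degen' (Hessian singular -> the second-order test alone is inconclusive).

Compute the Hessian H = grad^2 f:
  H = [[-1, -2], [-2, -4]]
Verify stationarity: grad f(x*) = H x* + g = (0, 0).
Eigenvalues of H: -5, 0.
H has a zero eigenvalue (singular; negative semidefinite but not definite), so H is neither positive definite, negative definite, nor indefinite. The second-order test alone is inconclusive -> degen.
(Indeed, f is constant along the null direction of H through x*, so x* is not a strict local extremum.)

degen


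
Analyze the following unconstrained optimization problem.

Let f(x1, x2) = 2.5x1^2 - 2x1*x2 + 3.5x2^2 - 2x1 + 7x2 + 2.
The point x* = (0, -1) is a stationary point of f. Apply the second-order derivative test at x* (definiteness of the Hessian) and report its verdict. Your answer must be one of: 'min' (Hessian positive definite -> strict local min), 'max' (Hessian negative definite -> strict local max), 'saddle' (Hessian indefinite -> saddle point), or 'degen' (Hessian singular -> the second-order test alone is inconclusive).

Compute the Hessian H = grad^2 f:
  H = [[5, -2], [-2, 7]]
Verify stationarity: grad f(x*) = H x* + g = (0, 0).
Eigenvalues of H: 3.7639, 8.2361.
Both eigenvalues > 0, so H is positive definite -> x* is a strict local min.

min


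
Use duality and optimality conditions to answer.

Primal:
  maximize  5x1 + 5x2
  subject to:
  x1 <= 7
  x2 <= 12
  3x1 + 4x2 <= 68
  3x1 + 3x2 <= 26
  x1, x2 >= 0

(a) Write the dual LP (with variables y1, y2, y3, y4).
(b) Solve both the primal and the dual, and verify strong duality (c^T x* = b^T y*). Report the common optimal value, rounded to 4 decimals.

The standard primal-dual pair for 'max c^T x s.t. A x <= b, x >= 0' is:
  Dual:  min b^T y  s.t.  A^T y >= c,  y >= 0.

So the dual LP is:
  minimize  7y1 + 12y2 + 68y3 + 26y4
  subject to:
    y1 + 3y3 + 3y4 >= 5
    y2 + 4y3 + 3y4 >= 5
    y1, y2, y3, y4 >= 0

Solving the primal: x* = (0, 8.6667).
  primal value c^T x* = 43.3333.
Solving the dual: y* = (0, 0, 0, 1.6667).
  dual value b^T y* = 43.3333.
Strong duality: c^T x* = b^T y*. Confirmed.

43.3333


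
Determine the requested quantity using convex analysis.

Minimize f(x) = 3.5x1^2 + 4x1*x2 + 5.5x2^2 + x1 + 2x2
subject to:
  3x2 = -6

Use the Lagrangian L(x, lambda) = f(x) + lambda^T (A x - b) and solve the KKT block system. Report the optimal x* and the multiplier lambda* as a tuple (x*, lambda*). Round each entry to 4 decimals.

Form the Lagrangian:
  L(x, lambda) = (1/2) x^T Q x + c^T x + lambda^T (A x - b)
Stationarity (grad_x L = 0): Q x + c + A^T lambda = 0.
Primal feasibility: A x = b.

This gives the KKT block system:
  [ Q   A^T ] [ x     ]   [-c ]
  [ A    0  ] [ lambda ] = [ b ]

Solving the linear system:
  x*      = (1, -2)
  lambda* = (5.3333)
  f(x*)   = 14.5

x* = (1, -2), lambda* = (5.3333)


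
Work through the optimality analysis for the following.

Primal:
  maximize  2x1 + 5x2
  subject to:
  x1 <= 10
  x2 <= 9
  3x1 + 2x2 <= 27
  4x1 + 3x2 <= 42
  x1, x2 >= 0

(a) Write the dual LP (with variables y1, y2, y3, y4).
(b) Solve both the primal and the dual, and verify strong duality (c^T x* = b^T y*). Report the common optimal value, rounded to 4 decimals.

The standard primal-dual pair for 'max c^T x s.t. A x <= b, x >= 0' is:
  Dual:  min b^T y  s.t.  A^T y >= c,  y >= 0.

So the dual LP is:
  minimize  10y1 + 9y2 + 27y3 + 42y4
  subject to:
    y1 + 3y3 + 4y4 >= 2
    y2 + 2y3 + 3y4 >= 5
    y1, y2, y3, y4 >= 0

Solving the primal: x* = (3, 9).
  primal value c^T x* = 51.
Solving the dual: y* = (0, 3.6667, 0.6667, 0).
  dual value b^T y* = 51.
Strong duality: c^T x* = b^T y*. Confirmed.

51


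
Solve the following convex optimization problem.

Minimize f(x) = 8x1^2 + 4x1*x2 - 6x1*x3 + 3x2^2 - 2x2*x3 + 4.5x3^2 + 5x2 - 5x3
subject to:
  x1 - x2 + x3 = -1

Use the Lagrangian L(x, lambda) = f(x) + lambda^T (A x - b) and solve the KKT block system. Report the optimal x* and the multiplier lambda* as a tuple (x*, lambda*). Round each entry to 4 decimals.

Form the Lagrangian:
  L(x, lambda) = (1/2) x^T Q x + c^T x + lambda^T (A x - b)
Stationarity (grad_x L = 0): Q x + c + A^T lambda = 0.
Primal feasibility: A x = b.

This gives the KKT block system:
  [ Q   A^T ] [ x     ]   [-c ]
  [ A    0  ] [ lambda ] = [ b ]

Solving the linear system:
  x*      = (-0.4816, 0.2423, -0.2761)
  lambda* = (5.0798)
  f(x*)   = 3.8359

x* = (-0.4816, 0.2423, -0.2761), lambda* = (5.0798)


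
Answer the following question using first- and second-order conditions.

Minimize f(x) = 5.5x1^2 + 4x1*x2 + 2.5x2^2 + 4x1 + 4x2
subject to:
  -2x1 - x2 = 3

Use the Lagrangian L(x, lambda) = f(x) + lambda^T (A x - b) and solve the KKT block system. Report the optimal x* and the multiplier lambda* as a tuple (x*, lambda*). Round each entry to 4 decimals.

Form the Lagrangian:
  L(x, lambda) = (1/2) x^T Q x + c^T x + lambda^T (A x - b)
Stationarity (grad_x L = 0): Q x + c + A^T lambda = 0.
Primal feasibility: A x = b.

This gives the KKT block system:
  [ Q   A^T ] [ x     ]   [-c ]
  [ A    0  ] [ lambda ] = [ b ]

Solving the linear system:
  x*      = (-0.9333, -1.1333)
  lambda* = (-5.4)
  f(x*)   = 3.9667

x* = (-0.9333, -1.1333), lambda* = (-5.4)


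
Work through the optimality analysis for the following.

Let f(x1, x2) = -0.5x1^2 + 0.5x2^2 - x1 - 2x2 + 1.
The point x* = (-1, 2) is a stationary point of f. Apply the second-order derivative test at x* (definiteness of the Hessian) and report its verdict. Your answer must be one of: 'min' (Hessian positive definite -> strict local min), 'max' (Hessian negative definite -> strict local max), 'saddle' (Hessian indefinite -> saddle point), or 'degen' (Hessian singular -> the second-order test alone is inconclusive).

Compute the Hessian H = grad^2 f:
  H = [[-1, 0], [0, 1]]
Verify stationarity: grad f(x*) = H x* + g = (0, 0).
Eigenvalues of H: -1, 1.
Eigenvalues have mixed signs, so H is indefinite -> x* is a saddle point.

saddle


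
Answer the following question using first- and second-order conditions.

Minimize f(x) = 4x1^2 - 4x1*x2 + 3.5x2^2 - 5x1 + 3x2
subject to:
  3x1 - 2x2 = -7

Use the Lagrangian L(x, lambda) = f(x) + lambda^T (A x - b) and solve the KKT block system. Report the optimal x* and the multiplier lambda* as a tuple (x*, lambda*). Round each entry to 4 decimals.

Form the Lagrangian:
  L(x, lambda) = (1/2) x^T Q x + c^T x + lambda^T (A x - b)
Stationarity (grad_x L = 0): Q x + c + A^T lambda = 0.
Primal feasibility: A x = b.

This gives the KKT block system:
  [ Q   A^T ] [ x     ]   [-c ]
  [ A    0  ] [ lambda ] = [ b ]

Solving the linear system:
  x*      = (-1.8936, 0.6596)
  lambda* = (7.5957)
  f(x*)   = 32.3085

x* = (-1.8936, 0.6596), lambda* = (7.5957)


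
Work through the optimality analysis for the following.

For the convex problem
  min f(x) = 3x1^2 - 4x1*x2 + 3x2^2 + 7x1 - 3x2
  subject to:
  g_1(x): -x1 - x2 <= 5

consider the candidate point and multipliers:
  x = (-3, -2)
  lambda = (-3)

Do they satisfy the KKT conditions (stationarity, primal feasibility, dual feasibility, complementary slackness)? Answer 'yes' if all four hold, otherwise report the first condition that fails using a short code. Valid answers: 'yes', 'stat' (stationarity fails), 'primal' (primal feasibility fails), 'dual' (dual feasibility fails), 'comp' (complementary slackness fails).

Gradient of f: grad f(x) = Q x + c = (-3, -3)
Constraint values g_i(x) = a_i^T x - b_i:
  g_1((-3, -2)) = 0
Stationarity residual: grad f(x) + sum_i lambda_i a_i = (0, 0)
  -> stationarity OK
Primal feasibility (all g_i <= 0): OK
Dual feasibility (all lambda_i >= 0): FAILS
Complementary slackness (lambda_i * g_i(x) = 0 for all i): OK

Verdict: the first failing condition is dual_feasibility -> dual.

dual


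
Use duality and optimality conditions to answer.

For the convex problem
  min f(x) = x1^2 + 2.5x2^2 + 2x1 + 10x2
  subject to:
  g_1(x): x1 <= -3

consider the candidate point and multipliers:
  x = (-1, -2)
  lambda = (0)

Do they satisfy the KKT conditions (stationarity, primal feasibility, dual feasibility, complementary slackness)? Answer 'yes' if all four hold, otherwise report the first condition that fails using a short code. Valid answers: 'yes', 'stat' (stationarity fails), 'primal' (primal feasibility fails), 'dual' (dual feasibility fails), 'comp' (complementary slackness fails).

Gradient of f: grad f(x) = Q x + c = (0, 0)
Constraint values g_i(x) = a_i^T x - b_i:
  g_1((-1, -2)) = 2
Stationarity residual: grad f(x) + sum_i lambda_i a_i = (0, 0)
  -> stationarity OK
Primal feasibility (all g_i <= 0): FAILS
Dual feasibility (all lambda_i >= 0): OK
Complementary slackness (lambda_i * g_i(x) = 0 for all i): OK

Verdict: the first failing condition is primal_feasibility -> primal.

primal


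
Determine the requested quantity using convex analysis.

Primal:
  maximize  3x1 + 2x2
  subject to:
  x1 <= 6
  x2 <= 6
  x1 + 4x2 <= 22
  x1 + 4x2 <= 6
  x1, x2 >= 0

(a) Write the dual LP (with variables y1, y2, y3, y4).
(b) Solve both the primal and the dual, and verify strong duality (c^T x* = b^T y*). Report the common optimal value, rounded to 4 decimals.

The standard primal-dual pair for 'max c^T x s.t. A x <= b, x >= 0' is:
  Dual:  min b^T y  s.t.  A^T y >= c,  y >= 0.

So the dual LP is:
  minimize  6y1 + 6y2 + 22y3 + 6y4
  subject to:
    y1 + y3 + y4 >= 3
    y2 + 4y3 + 4y4 >= 2
    y1, y2, y3, y4 >= 0

Solving the primal: x* = (6, 0).
  primal value c^T x* = 18.
Solving the dual: y* = (2.5, 0, 0, 0.5).
  dual value b^T y* = 18.
Strong duality: c^T x* = b^T y*. Confirmed.

18


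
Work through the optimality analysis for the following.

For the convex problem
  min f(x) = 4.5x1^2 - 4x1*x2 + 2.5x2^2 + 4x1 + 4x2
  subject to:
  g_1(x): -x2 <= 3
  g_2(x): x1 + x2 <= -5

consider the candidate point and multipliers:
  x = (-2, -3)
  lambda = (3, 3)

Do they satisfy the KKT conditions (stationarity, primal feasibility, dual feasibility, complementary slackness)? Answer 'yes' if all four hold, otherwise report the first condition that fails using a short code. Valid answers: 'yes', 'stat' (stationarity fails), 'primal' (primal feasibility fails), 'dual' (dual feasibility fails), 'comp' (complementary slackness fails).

Gradient of f: grad f(x) = Q x + c = (-2, -3)
Constraint values g_i(x) = a_i^T x - b_i:
  g_1((-2, -3)) = 0
  g_2((-2, -3)) = 0
Stationarity residual: grad f(x) + sum_i lambda_i a_i = (1, -3)
  -> stationarity FAILS
Primal feasibility (all g_i <= 0): OK
Dual feasibility (all lambda_i >= 0): OK
Complementary slackness (lambda_i * g_i(x) = 0 for all i): OK

Verdict: the first failing condition is stationarity -> stat.

stat


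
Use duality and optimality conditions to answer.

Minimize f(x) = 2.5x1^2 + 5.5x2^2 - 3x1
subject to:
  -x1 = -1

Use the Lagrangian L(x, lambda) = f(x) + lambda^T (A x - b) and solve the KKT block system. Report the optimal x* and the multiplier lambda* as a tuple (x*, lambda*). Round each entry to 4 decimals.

Form the Lagrangian:
  L(x, lambda) = (1/2) x^T Q x + c^T x + lambda^T (A x - b)
Stationarity (grad_x L = 0): Q x + c + A^T lambda = 0.
Primal feasibility: A x = b.

This gives the KKT block system:
  [ Q   A^T ] [ x     ]   [-c ]
  [ A    0  ] [ lambda ] = [ b ]

Solving the linear system:
  x*      = (1, 0)
  lambda* = (2)
  f(x*)   = -0.5

x* = (1, 0), lambda* = (2)


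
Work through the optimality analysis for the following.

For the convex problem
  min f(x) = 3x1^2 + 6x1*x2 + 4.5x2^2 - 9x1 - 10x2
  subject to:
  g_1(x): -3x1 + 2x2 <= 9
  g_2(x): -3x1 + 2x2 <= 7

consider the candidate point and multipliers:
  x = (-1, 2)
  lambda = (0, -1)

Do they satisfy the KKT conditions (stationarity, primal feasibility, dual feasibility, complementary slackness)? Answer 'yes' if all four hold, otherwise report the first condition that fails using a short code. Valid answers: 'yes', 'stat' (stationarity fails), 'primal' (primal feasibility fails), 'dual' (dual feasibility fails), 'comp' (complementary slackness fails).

Gradient of f: grad f(x) = Q x + c = (-3, 2)
Constraint values g_i(x) = a_i^T x - b_i:
  g_1((-1, 2)) = -2
  g_2((-1, 2)) = 0
Stationarity residual: grad f(x) + sum_i lambda_i a_i = (0, 0)
  -> stationarity OK
Primal feasibility (all g_i <= 0): OK
Dual feasibility (all lambda_i >= 0): FAILS
Complementary slackness (lambda_i * g_i(x) = 0 for all i): OK

Verdict: the first failing condition is dual_feasibility -> dual.

dual


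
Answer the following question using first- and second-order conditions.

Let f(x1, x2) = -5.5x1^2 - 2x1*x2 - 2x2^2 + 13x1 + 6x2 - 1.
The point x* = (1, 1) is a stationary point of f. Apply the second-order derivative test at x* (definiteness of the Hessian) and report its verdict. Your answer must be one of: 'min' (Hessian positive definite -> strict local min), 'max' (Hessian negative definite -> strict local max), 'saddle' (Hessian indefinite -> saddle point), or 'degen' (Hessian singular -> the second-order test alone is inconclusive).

Compute the Hessian H = grad^2 f:
  H = [[-11, -2], [-2, -4]]
Verify stationarity: grad f(x*) = H x* + g = (0, 0).
Eigenvalues of H: -11.5311, -3.4689.
Both eigenvalues < 0, so H is negative definite -> x* is a strict local max.

max


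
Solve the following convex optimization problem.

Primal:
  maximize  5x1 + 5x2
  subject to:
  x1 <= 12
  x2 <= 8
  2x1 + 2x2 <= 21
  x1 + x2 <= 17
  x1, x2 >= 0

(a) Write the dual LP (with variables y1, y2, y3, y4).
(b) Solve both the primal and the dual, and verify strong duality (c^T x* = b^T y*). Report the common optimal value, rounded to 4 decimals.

The standard primal-dual pair for 'max c^T x s.t. A x <= b, x >= 0' is:
  Dual:  min b^T y  s.t.  A^T y >= c,  y >= 0.

So the dual LP is:
  minimize  12y1 + 8y2 + 21y3 + 17y4
  subject to:
    y1 + 2y3 + y4 >= 5
    y2 + 2y3 + y4 >= 5
    y1, y2, y3, y4 >= 0

Solving the primal: x* = (10.5, 0).
  primal value c^T x* = 52.5.
Solving the dual: y* = (0, 0, 2.5, 0).
  dual value b^T y* = 52.5.
Strong duality: c^T x* = b^T y*. Confirmed.

52.5


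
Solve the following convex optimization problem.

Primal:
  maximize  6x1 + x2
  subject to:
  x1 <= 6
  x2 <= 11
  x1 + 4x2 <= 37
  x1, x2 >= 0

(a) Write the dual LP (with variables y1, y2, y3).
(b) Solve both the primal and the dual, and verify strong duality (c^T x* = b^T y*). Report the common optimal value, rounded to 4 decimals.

The standard primal-dual pair for 'max c^T x s.t. A x <= b, x >= 0' is:
  Dual:  min b^T y  s.t.  A^T y >= c,  y >= 0.

So the dual LP is:
  minimize  6y1 + 11y2 + 37y3
  subject to:
    y1 + y3 >= 6
    y2 + 4y3 >= 1
    y1, y2, y3 >= 0

Solving the primal: x* = (6, 7.75).
  primal value c^T x* = 43.75.
Solving the dual: y* = (5.75, 0, 0.25).
  dual value b^T y* = 43.75.
Strong duality: c^T x* = b^T y*. Confirmed.

43.75


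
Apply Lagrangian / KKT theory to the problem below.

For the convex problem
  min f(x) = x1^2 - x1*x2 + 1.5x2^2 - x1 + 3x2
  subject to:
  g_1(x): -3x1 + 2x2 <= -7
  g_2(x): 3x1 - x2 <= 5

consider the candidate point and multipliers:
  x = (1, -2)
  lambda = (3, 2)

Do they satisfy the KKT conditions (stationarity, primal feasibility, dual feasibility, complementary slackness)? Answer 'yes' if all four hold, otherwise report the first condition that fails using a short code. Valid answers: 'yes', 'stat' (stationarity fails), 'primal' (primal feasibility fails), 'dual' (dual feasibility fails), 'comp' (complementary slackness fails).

Gradient of f: grad f(x) = Q x + c = (3, -4)
Constraint values g_i(x) = a_i^T x - b_i:
  g_1((1, -2)) = 0
  g_2((1, -2)) = 0
Stationarity residual: grad f(x) + sum_i lambda_i a_i = (0, 0)
  -> stationarity OK
Primal feasibility (all g_i <= 0): OK
Dual feasibility (all lambda_i >= 0): OK
Complementary slackness (lambda_i * g_i(x) = 0 for all i): OK

Verdict: yes, KKT holds.

yes


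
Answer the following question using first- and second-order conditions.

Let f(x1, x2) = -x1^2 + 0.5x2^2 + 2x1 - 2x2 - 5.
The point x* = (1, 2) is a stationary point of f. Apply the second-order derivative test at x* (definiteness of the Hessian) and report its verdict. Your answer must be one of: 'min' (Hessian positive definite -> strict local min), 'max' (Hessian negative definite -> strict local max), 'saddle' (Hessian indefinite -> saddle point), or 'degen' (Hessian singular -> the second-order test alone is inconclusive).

Compute the Hessian H = grad^2 f:
  H = [[-2, 0], [0, 1]]
Verify stationarity: grad f(x*) = H x* + g = (0, 0).
Eigenvalues of H: -2, 1.
Eigenvalues have mixed signs, so H is indefinite -> x* is a saddle point.

saddle


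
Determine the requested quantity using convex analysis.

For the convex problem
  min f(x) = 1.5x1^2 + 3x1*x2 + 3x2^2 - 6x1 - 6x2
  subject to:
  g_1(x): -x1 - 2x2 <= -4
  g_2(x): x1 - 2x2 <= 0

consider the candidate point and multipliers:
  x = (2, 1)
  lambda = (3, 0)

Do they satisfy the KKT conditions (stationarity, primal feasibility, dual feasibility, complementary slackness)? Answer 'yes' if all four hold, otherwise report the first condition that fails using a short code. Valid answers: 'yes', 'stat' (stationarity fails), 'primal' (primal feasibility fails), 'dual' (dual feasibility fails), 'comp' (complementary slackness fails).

Gradient of f: grad f(x) = Q x + c = (3, 6)
Constraint values g_i(x) = a_i^T x - b_i:
  g_1((2, 1)) = 0
  g_2((2, 1)) = 0
Stationarity residual: grad f(x) + sum_i lambda_i a_i = (0, 0)
  -> stationarity OK
Primal feasibility (all g_i <= 0): OK
Dual feasibility (all lambda_i >= 0): OK
Complementary slackness (lambda_i * g_i(x) = 0 for all i): OK

Verdict: yes, KKT holds.

yes


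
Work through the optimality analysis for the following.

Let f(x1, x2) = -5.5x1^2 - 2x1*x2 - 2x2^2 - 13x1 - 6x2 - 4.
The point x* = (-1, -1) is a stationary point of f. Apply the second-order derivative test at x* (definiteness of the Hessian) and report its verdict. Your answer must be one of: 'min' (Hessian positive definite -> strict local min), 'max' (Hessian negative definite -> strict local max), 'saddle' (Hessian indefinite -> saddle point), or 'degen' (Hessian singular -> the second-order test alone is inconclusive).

Compute the Hessian H = grad^2 f:
  H = [[-11, -2], [-2, -4]]
Verify stationarity: grad f(x*) = H x* + g = (0, 0).
Eigenvalues of H: -11.5311, -3.4689.
Both eigenvalues < 0, so H is negative definite -> x* is a strict local max.

max


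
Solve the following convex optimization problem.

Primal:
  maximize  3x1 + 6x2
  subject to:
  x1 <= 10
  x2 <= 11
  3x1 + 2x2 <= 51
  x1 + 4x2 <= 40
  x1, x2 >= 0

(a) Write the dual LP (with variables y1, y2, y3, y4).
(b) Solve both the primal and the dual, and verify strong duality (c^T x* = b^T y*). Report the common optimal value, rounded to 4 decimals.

The standard primal-dual pair for 'max c^T x s.t. A x <= b, x >= 0' is:
  Dual:  min b^T y  s.t.  A^T y >= c,  y >= 0.

So the dual LP is:
  minimize  10y1 + 11y2 + 51y3 + 40y4
  subject to:
    y1 + 3y3 + y4 >= 3
    y2 + 2y3 + 4y4 >= 6
    y1, y2, y3, y4 >= 0

Solving the primal: x* = (10, 7.5).
  primal value c^T x* = 75.
Solving the dual: y* = (1.5, 0, 0, 1.5).
  dual value b^T y* = 75.
Strong duality: c^T x* = b^T y*. Confirmed.

75


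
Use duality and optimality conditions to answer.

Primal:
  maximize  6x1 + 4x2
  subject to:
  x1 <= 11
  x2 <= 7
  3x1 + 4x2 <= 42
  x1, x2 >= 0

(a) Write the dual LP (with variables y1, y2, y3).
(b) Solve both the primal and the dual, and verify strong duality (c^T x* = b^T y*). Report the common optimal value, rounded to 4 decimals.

The standard primal-dual pair for 'max c^T x s.t. A x <= b, x >= 0' is:
  Dual:  min b^T y  s.t.  A^T y >= c,  y >= 0.

So the dual LP is:
  minimize  11y1 + 7y2 + 42y3
  subject to:
    y1 + 3y3 >= 6
    y2 + 4y3 >= 4
    y1, y2, y3 >= 0

Solving the primal: x* = (11, 2.25).
  primal value c^T x* = 75.
Solving the dual: y* = (3, 0, 1).
  dual value b^T y* = 75.
Strong duality: c^T x* = b^T y*. Confirmed.

75


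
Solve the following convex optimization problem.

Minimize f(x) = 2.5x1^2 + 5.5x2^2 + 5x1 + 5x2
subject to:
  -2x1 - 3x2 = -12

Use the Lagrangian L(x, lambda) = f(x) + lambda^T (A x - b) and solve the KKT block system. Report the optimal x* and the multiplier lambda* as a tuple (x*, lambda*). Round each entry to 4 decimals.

Form the Lagrangian:
  L(x, lambda) = (1/2) x^T Q x + c^T x + lambda^T (A x - b)
Stationarity (grad_x L = 0): Q x + c + A^T lambda = 0.
Primal feasibility: A x = b.

This gives the KKT block system:
  [ Q   A^T ] [ x     ]   [-c ]
  [ A    0  ] [ lambda ] = [ b ]

Solving the linear system:
  x*      = (2.7978, 2.1348)
  lambda* = (9.4944)
  f(x*)   = 69.2978

x* = (2.7978, 2.1348), lambda* = (9.4944)


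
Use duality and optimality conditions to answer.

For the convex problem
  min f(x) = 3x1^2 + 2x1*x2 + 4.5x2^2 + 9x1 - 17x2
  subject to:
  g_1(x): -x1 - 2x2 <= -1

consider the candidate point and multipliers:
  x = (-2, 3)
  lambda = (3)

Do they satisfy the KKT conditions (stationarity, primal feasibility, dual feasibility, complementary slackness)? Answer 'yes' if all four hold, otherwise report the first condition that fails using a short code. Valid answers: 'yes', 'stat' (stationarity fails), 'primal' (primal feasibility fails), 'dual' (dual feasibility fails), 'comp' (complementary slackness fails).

Gradient of f: grad f(x) = Q x + c = (3, 6)
Constraint values g_i(x) = a_i^T x - b_i:
  g_1((-2, 3)) = -3
Stationarity residual: grad f(x) + sum_i lambda_i a_i = (0, 0)
  -> stationarity OK
Primal feasibility (all g_i <= 0): OK
Dual feasibility (all lambda_i >= 0): OK
Complementary slackness (lambda_i * g_i(x) = 0 for all i): FAILS

Verdict: the first failing condition is complementary_slackness -> comp.

comp


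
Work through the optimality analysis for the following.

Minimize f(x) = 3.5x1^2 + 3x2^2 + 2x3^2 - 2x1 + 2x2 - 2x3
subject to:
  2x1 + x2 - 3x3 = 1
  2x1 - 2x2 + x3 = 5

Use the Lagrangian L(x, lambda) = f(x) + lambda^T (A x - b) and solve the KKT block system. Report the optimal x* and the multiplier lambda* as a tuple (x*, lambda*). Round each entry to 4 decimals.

Form the Lagrangian:
  L(x, lambda) = (1/2) x^T Q x + c^T x + lambda^T (A x - b)
Stationarity (grad_x L = 0): Q x + c + A^T lambda = 0.
Primal feasibility: A x = b.

This gives the KKT block system:
  [ Q   A^T ] [ x     ]   [-c ]
  [ A    0  ] [ lambda ] = [ b ]

Solving the linear system:
  x*      = (1.3741, -1.0014, 0.2489)
  lambda* = (-1.2034, -2.606)
  f(x*)   = 4.4922

x* = (1.3741, -1.0014, 0.2489), lambda* = (-1.2034, -2.606)


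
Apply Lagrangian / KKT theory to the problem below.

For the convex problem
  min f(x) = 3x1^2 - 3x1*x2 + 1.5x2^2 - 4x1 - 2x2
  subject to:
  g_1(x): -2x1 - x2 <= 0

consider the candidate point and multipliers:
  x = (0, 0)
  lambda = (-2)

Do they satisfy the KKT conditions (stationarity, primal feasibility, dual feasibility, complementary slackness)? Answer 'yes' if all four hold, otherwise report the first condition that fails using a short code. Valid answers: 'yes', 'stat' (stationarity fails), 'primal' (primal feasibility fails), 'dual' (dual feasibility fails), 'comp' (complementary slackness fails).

Gradient of f: grad f(x) = Q x + c = (-4, -2)
Constraint values g_i(x) = a_i^T x - b_i:
  g_1((0, 0)) = 0
Stationarity residual: grad f(x) + sum_i lambda_i a_i = (0, 0)
  -> stationarity OK
Primal feasibility (all g_i <= 0): OK
Dual feasibility (all lambda_i >= 0): FAILS
Complementary slackness (lambda_i * g_i(x) = 0 for all i): OK

Verdict: the first failing condition is dual_feasibility -> dual.

dual


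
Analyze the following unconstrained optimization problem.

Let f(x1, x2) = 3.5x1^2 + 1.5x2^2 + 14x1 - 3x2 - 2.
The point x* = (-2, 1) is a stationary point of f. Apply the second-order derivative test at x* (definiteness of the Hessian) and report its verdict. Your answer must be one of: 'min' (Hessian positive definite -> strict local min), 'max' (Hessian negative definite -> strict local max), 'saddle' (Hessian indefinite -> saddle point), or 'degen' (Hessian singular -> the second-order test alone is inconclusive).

Compute the Hessian H = grad^2 f:
  H = [[7, 0], [0, 3]]
Verify stationarity: grad f(x*) = H x* + g = (0, 0).
Eigenvalues of H: 3, 7.
Both eigenvalues > 0, so H is positive definite -> x* is a strict local min.

min


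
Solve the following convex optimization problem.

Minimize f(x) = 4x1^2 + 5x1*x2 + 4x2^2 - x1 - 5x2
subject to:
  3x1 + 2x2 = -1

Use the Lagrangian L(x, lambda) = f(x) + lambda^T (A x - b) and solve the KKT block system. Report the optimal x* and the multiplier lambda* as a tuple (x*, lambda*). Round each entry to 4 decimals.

Form the Lagrangian:
  L(x, lambda) = (1/2) x^T Q x + c^T x + lambda^T (A x - b)
Stationarity (grad_x L = 0): Q x + c + A^T lambda = 0.
Primal feasibility: A x = b.

This gives the KKT block system:
  [ Q   A^T ] [ x     ]   [-c ]
  [ A    0  ] [ lambda ] = [ b ]

Solving the linear system:
  x*      = (-0.9091, 0.8636)
  lambda* = (1.3182)
  f(x*)   = -1.0455

x* = (-0.9091, 0.8636), lambda* = (1.3182)


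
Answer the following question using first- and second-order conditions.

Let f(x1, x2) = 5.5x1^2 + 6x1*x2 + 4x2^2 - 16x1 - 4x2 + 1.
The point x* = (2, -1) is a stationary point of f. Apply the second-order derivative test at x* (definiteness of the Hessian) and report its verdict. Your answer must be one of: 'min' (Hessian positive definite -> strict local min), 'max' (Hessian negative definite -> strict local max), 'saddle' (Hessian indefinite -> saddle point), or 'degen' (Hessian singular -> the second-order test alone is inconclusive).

Compute the Hessian H = grad^2 f:
  H = [[11, 6], [6, 8]]
Verify stationarity: grad f(x*) = H x* + g = (0, 0).
Eigenvalues of H: 3.3153, 15.6847.
Both eigenvalues > 0, so H is positive definite -> x* is a strict local min.

min


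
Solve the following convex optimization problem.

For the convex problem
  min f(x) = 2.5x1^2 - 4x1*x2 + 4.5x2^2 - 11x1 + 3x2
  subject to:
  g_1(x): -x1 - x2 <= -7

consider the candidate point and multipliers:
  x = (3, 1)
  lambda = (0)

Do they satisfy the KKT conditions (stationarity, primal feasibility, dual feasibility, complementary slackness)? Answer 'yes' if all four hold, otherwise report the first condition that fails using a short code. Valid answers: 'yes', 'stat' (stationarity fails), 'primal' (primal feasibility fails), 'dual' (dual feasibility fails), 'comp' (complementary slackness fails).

Gradient of f: grad f(x) = Q x + c = (0, 0)
Constraint values g_i(x) = a_i^T x - b_i:
  g_1((3, 1)) = 3
Stationarity residual: grad f(x) + sum_i lambda_i a_i = (0, 0)
  -> stationarity OK
Primal feasibility (all g_i <= 0): FAILS
Dual feasibility (all lambda_i >= 0): OK
Complementary slackness (lambda_i * g_i(x) = 0 for all i): OK

Verdict: the first failing condition is primal_feasibility -> primal.

primal


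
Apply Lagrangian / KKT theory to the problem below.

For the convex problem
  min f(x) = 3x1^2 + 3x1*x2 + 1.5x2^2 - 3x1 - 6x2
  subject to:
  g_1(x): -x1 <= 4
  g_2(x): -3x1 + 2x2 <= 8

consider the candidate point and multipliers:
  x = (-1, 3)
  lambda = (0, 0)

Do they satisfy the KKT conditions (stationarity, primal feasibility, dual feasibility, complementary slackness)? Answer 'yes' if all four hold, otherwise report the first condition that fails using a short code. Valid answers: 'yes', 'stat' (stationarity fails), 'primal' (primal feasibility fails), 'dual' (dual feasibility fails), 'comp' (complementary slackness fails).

Gradient of f: grad f(x) = Q x + c = (0, 0)
Constraint values g_i(x) = a_i^T x - b_i:
  g_1((-1, 3)) = -3
  g_2((-1, 3)) = 1
Stationarity residual: grad f(x) + sum_i lambda_i a_i = (0, 0)
  -> stationarity OK
Primal feasibility (all g_i <= 0): FAILS
Dual feasibility (all lambda_i >= 0): OK
Complementary slackness (lambda_i * g_i(x) = 0 for all i): OK

Verdict: the first failing condition is primal_feasibility -> primal.

primal


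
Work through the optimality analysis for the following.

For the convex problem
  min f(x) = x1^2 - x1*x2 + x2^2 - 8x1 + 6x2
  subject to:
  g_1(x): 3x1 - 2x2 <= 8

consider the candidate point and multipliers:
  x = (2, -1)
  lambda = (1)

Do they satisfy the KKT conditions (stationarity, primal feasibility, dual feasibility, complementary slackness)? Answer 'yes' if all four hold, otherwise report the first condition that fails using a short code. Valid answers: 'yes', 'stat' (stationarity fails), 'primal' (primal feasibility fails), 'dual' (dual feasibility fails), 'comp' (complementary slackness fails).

Gradient of f: grad f(x) = Q x + c = (-3, 2)
Constraint values g_i(x) = a_i^T x - b_i:
  g_1((2, -1)) = 0
Stationarity residual: grad f(x) + sum_i lambda_i a_i = (0, 0)
  -> stationarity OK
Primal feasibility (all g_i <= 0): OK
Dual feasibility (all lambda_i >= 0): OK
Complementary slackness (lambda_i * g_i(x) = 0 for all i): OK

Verdict: yes, KKT holds.

yes


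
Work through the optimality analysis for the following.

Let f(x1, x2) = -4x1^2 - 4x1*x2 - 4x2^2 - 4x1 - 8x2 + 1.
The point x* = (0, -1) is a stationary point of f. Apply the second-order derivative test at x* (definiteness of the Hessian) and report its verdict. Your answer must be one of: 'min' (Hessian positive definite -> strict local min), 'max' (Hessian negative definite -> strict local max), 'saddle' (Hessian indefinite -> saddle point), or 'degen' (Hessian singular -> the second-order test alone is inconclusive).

Compute the Hessian H = grad^2 f:
  H = [[-8, -4], [-4, -8]]
Verify stationarity: grad f(x*) = H x* + g = (0, 0).
Eigenvalues of H: -12, -4.
Both eigenvalues < 0, so H is negative definite -> x* is a strict local max.

max


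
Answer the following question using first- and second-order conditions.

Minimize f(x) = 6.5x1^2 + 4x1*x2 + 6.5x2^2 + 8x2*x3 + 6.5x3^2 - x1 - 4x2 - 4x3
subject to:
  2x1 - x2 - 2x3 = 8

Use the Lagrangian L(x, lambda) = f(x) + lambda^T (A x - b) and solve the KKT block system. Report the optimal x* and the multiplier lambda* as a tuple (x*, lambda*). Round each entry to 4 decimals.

Form the Lagrangian:
  L(x, lambda) = (1/2) x^T Q x + c^T x + lambda^T (A x - b)
Stationarity (grad_x L = 0): Q x + c + A^T lambda = 0.
Primal feasibility: A x = b.

This gives the KKT block system:
  [ Q   A^T ] [ x     ]   [-c ]
  [ A    0  ] [ lambda ] = [ b ]

Solving the linear system:
  x*      = (2.3134, -0.5726, -1.4003)
  lambda* = (-13.3921)
  f(x*)   = 56.3575

x* = (2.3134, -0.5726, -1.4003), lambda* = (-13.3921)


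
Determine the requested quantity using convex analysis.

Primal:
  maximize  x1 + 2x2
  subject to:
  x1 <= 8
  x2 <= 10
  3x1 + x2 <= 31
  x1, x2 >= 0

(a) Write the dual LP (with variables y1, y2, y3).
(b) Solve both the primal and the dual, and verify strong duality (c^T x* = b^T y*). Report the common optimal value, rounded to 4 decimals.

The standard primal-dual pair for 'max c^T x s.t. A x <= b, x >= 0' is:
  Dual:  min b^T y  s.t.  A^T y >= c,  y >= 0.

So the dual LP is:
  minimize  8y1 + 10y2 + 31y3
  subject to:
    y1 + 3y3 >= 1
    y2 + y3 >= 2
    y1, y2, y3 >= 0

Solving the primal: x* = (7, 10).
  primal value c^T x* = 27.
Solving the dual: y* = (0, 1.6667, 0.3333).
  dual value b^T y* = 27.
Strong duality: c^T x* = b^T y*. Confirmed.

27


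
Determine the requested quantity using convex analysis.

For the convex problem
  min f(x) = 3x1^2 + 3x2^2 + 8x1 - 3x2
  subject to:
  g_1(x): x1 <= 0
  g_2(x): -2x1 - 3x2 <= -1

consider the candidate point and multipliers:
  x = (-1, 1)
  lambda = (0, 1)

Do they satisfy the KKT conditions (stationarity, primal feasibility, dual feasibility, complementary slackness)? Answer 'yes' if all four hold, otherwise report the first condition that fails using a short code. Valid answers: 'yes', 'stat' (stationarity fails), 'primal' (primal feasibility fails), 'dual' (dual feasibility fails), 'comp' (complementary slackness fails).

Gradient of f: grad f(x) = Q x + c = (2, 3)
Constraint values g_i(x) = a_i^T x - b_i:
  g_1((-1, 1)) = -1
  g_2((-1, 1)) = 0
Stationarity residual: grad f(x) + sum_i lambda_i a_i = (0, 0)
  -> stationarity OK
Primal feasibility (all g_i <= 0): OK
Dual feasibility (all lambda_i >= 0): OK
Complementary slackness (lambda_i * g_i(x) = 0 for all i): OK

Verdict: yes, KKT holds.

yes


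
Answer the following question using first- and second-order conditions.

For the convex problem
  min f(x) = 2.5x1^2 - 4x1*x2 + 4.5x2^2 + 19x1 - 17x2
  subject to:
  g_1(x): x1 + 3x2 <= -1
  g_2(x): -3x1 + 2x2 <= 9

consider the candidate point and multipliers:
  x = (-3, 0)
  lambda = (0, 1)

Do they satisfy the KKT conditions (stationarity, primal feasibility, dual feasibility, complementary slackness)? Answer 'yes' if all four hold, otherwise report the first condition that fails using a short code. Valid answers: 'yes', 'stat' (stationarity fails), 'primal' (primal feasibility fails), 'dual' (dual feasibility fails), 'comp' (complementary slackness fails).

Gradient of f: grad f(x) = Q x + c = (4, -5)
Constraint values g_i(x) = a_i^T x - b_i:
  g_1((-3, 0)) = -2
  g_2((-3, 0)) = 0
Stationarity residual: grad f(x) + sum_i lambda_i a_i = (1, -3)
  -> stationarity FAILS
Primal feasibility (all g_i <= 0): OK
Dual feasibility (all lambda_i >= 0): OK
Complementary slackness (lambda_i * g_i(x) = 0 for all i): OK

Verdict: the first failing condition is stationarity -> stat.

stat


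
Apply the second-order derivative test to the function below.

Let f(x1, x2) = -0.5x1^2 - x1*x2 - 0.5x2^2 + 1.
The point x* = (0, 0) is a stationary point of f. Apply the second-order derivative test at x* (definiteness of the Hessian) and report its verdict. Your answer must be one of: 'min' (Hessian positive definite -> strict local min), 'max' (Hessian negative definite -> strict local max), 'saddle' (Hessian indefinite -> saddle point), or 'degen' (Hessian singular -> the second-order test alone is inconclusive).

Compute the Hessian H = grad^2 f:
  H = [[-1, -1], [-1, -1]]
Verify stationarity: grad f(x*) = H x* + g = (0, 0).
Eigenvalues of H: -2, 0.
H has a zero eigenvalue (singular; negative semidefinite but not definite), so H is neither positive definite, negative definite, nor indefinite. The second-order test alone is inconclusive -> degen.
(Indeed, f is constant along the null direction of H through x*, so x* is not a strict local extremum.)

degen


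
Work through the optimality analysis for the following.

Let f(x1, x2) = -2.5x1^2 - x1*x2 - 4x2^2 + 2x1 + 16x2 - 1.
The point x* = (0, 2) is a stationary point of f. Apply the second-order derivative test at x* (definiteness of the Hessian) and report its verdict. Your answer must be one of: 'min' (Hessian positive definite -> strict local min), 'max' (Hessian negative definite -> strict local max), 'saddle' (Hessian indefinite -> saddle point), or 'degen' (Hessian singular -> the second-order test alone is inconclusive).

Compute the Hessian H = grad^2 f:
  H = [[-5, -1], [-1, -8]]
Verify stationarity: grad f(x*) = H x* + g = (0, 0).
Eigenvalues of H: -8.3028, -4.6972.
Both eigenvalues < 0, so H is negative definite -> x* is a strict local max.

max


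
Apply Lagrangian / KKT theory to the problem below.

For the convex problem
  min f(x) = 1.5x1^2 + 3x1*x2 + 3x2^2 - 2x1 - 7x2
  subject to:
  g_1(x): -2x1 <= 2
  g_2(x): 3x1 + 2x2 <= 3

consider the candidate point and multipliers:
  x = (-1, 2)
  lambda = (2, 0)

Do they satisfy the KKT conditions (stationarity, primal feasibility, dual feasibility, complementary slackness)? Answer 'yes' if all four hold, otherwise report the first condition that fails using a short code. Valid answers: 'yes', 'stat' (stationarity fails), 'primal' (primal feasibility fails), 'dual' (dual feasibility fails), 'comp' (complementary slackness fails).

Gradient of f: grad f(x) = Q x + c = (1, 2)
Constraint values g_i(x) = a_i^T x - b_i:
  g_1((-1, 2)) = 0
  g_2((-1, 2)) = -2
Stationarity residual: grad f(x) + sum_i lambda_i a_i = (-3, 2)
  -> stationarity FAILS
Primal feasibility (all g_i <= 0): OK
Dual feasibility (all lambda_i >= 0): OK
Complementary slackness (lambda_i * g_i(x) = 0 for all i): OK

Verdict: the first failing condition is stationarity -> stat.

stat


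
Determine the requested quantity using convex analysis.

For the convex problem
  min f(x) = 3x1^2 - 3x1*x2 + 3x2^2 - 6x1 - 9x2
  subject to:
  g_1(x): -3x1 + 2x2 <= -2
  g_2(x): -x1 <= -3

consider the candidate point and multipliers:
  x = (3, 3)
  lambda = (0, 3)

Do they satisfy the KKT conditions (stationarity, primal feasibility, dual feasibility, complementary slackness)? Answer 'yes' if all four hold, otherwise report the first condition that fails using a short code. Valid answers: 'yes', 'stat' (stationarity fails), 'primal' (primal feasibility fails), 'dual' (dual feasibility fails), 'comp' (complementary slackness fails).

Gradient of f: grad f(x) = Q x + c = (3, 0)
Constraint values g_i(x) = a_i^T x - b_i:
  g_1((3, 3)) = -1
  g_2((3, 3)) = 0
Stationarity residual: grad f(x) + sum_i lambda_i a_i = (0, 0)
  -> stationarity OK
Primal feasibility (all g_i <= 0): OK
Dual feasibility (all lambda_i >= 0): OK
Complementary slackness (lambda_i * g_i(x) = 0 for all i): OK

Verdict: yes, KKT holds.

yes


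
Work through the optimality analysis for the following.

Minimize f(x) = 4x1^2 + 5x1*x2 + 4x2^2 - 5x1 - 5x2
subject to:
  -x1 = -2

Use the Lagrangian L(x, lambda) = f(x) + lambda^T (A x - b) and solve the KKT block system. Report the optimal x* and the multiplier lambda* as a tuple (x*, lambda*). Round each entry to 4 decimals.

Form the Lagrangian:
  L(x, lambda) = (1/2) x^T Q x + c^T x + lambda^T (A x - b)
Stationarity (grad_x L = 0): Q x + c + A^T lambda = 0.
Primal feasibility: A x = b.

This gives the KKT block system:
  [ Q   A^T ] [ x     ]   [-c ]
  [ A    0  ] [ lambda ] = [ b ]

Solving the linear system:
  x*      = (2, -0.625)
  lambda* = (7.875)
  f(x*)   = 4.4375

x* = (2, -0.625), lambda* = (7.875)


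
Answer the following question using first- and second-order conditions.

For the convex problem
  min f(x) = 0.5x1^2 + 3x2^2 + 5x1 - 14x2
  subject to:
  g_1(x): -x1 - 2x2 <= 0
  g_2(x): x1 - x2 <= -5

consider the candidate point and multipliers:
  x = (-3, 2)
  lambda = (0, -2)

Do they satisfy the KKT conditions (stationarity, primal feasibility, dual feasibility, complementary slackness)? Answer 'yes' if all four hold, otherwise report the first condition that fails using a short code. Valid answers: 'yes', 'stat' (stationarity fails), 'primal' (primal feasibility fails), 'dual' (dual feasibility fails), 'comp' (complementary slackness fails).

Gradient of f: grad f(x) = Q x + c = (2, -2)
Constraint values g_i(x) = a_i^T x - b_i:
  g_1((-3, 2)) = -1
  g_2((-3, 2)) = 0
Stationarity residual: grad f(x) + sum_i lambda_i a_i = (0, 0)
  -> stationarity OK
Primal feasibility (all g_i <= 0): OK
Dual feasibility (all lambda_i >= 0): FAILS
Complementary slackness (lambda_i * g_i(x) = 0 for all i): OK

Verdict: the first failing condition is dual_feasibility -> dual.

dual
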